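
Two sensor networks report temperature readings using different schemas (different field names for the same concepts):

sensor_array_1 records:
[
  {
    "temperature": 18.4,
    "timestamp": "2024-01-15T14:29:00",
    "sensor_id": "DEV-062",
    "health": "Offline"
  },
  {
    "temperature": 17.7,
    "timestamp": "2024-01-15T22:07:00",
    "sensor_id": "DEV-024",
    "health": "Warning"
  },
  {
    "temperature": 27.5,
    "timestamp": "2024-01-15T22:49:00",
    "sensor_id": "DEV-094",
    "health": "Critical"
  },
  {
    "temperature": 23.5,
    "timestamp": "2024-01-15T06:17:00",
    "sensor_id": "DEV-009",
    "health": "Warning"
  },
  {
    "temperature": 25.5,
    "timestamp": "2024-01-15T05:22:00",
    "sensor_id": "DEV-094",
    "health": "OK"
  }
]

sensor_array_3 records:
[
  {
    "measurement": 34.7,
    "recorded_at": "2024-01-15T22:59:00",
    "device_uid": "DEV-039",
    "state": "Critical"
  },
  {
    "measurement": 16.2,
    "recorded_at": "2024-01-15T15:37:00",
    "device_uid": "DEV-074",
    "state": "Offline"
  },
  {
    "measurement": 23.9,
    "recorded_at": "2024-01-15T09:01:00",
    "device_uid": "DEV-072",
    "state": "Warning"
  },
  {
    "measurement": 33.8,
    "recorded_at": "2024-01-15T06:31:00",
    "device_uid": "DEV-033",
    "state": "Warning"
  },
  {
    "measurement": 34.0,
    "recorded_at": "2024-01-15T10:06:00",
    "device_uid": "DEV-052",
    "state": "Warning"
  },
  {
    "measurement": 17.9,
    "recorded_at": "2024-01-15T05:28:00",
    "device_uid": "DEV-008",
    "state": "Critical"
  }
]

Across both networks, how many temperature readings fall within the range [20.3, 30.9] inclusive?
4

Schema mapping: "temperature" (sensor_array_1) = "measurement" (sensor_array_3) = temperature

Readings in [20.3, 30.9] from sensor_array_1: 3
Readings in [20.3, 30.9] from sensor_array_3: 1

Total count: 3 + 1 = 4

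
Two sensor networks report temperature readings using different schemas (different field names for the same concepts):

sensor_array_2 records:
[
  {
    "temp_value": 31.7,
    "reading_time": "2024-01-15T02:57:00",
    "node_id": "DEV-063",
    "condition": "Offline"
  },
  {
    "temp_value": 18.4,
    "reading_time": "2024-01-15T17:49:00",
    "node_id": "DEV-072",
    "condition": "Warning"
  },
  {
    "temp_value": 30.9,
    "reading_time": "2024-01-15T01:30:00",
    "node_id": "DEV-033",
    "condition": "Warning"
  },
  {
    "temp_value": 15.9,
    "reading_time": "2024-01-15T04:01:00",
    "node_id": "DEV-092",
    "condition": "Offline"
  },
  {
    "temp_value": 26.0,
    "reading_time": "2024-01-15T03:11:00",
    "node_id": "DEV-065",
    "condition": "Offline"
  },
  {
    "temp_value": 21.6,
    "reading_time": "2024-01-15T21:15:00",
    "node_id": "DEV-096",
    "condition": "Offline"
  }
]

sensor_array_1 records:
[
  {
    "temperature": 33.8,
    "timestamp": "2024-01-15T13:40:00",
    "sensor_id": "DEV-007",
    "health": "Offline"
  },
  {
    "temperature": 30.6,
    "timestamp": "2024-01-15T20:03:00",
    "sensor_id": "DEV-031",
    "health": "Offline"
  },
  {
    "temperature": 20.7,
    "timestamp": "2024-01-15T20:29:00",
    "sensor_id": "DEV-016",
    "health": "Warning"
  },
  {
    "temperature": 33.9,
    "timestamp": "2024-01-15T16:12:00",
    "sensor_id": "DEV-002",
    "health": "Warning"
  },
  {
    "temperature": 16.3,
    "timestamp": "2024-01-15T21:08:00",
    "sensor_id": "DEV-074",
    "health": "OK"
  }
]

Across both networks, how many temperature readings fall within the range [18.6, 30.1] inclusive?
3

Schema mapping: "temp_value" (sensor_array_2) = "temperature" (sensor_array_1) = temperature

Readings in [18.6, 30.1] from sensor_array_2: 2
Readings in [18.6, 30.1] from sensor_array_1: 1

Total count: 2 + 1 = 3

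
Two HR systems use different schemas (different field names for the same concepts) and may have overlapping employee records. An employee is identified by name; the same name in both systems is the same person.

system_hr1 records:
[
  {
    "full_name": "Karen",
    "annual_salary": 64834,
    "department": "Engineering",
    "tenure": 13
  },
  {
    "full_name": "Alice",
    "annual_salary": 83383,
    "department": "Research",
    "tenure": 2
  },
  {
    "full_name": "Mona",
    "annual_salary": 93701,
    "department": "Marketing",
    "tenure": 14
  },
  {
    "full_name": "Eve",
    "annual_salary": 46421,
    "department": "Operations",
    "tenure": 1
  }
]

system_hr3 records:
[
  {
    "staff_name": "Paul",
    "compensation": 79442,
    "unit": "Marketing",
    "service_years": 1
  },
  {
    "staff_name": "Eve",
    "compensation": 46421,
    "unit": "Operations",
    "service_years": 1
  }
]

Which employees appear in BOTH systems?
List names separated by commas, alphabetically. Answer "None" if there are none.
Eve

Schema mapping: "full_name" (system_hr1) = "staff_name" (system_hr3) = employee name

Names in system_hr1: ['Alice', 'Eve', 'Karen', 'Mona']
Names in system_hr3: ['Eve', 'Paul']

Intersection: ['Eve']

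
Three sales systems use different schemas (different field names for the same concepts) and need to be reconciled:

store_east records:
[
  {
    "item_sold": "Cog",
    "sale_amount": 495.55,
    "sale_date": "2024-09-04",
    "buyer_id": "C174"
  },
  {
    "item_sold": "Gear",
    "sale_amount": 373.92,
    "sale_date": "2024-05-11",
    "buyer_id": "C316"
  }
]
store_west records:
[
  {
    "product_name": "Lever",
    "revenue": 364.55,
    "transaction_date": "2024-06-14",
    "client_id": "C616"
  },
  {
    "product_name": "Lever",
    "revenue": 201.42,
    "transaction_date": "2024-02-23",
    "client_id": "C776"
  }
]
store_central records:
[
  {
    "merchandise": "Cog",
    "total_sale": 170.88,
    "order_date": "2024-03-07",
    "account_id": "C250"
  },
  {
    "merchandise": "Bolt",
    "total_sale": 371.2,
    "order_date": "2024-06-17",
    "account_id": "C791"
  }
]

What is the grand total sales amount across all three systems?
1977.52

Schema reconciliation - all amount fields map to sale amount:

store_east (sale_amount): 869.47
store_west (revenue): 565.97
store_central (total_sale): 542.08

Grand total: 1977.52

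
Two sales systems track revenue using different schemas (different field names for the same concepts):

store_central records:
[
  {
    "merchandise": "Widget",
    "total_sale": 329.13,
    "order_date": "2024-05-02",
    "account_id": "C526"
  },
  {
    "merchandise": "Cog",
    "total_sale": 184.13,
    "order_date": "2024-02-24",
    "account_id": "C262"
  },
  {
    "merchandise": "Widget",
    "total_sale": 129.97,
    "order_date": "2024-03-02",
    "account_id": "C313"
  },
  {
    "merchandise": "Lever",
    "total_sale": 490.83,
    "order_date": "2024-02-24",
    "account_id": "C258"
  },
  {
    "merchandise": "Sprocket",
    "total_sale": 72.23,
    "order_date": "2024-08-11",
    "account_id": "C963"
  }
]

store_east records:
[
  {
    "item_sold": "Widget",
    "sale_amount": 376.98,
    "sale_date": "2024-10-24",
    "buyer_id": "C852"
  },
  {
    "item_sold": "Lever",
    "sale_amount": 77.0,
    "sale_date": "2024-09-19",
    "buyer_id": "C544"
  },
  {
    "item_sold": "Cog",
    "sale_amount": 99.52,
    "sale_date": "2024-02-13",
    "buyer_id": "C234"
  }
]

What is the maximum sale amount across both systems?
490.83

Reconcile: "total_sale" (store_central) = "sale_amount" (store_east) = sale amount

Maximum in store_central: 490.83
Maximum in store_east: 376.98

Overall maximum: max(490.83, 376.98) = 490.83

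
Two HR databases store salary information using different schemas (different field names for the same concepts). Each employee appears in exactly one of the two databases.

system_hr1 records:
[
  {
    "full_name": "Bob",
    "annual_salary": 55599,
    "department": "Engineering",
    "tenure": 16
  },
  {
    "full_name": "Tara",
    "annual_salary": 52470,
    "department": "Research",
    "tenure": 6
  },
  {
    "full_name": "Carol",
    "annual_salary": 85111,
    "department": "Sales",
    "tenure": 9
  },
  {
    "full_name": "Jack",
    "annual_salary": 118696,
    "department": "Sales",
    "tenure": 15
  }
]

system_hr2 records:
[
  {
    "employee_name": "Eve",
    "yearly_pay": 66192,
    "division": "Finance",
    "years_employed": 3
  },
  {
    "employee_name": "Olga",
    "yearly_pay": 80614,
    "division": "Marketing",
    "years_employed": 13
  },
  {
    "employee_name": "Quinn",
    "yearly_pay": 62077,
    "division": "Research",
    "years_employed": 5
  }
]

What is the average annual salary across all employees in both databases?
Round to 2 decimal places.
74394.14

Schema mapping: "annual_salary" (system_hr1) = "yearly_pay" (system_hr2) = annual salary

All salaries: [55599, 52470, 85111, 118696, 66192, 80614, 62077]
Sum: 520759
Count: 7
Average: 520759 / 7 = 74394.14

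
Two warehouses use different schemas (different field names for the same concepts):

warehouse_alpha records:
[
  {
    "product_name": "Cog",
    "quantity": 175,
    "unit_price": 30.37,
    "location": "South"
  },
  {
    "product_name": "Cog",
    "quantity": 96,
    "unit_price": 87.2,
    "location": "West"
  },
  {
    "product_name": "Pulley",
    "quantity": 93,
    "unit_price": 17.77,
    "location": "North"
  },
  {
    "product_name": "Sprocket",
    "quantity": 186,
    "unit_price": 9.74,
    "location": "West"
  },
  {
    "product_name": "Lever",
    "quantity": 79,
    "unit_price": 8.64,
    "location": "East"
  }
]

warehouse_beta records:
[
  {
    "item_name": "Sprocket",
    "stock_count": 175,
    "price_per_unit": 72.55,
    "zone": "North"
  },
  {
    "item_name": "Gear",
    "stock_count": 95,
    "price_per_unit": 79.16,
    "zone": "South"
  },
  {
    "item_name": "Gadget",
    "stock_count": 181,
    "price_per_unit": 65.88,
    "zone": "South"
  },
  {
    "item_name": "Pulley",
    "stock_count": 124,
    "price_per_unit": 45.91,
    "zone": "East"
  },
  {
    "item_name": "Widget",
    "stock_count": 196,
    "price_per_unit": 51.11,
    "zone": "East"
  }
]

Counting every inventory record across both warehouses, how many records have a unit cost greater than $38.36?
6

Schema mapping: "unit_price" (warehouse_alpha) = "price_per_unit" (warehouse_beta) = unit cost

Records > $38.36 in warehouse_alpha: 1
Records > $38.36 in warehouse_beta: 5

Total count: 1 + 5 = 6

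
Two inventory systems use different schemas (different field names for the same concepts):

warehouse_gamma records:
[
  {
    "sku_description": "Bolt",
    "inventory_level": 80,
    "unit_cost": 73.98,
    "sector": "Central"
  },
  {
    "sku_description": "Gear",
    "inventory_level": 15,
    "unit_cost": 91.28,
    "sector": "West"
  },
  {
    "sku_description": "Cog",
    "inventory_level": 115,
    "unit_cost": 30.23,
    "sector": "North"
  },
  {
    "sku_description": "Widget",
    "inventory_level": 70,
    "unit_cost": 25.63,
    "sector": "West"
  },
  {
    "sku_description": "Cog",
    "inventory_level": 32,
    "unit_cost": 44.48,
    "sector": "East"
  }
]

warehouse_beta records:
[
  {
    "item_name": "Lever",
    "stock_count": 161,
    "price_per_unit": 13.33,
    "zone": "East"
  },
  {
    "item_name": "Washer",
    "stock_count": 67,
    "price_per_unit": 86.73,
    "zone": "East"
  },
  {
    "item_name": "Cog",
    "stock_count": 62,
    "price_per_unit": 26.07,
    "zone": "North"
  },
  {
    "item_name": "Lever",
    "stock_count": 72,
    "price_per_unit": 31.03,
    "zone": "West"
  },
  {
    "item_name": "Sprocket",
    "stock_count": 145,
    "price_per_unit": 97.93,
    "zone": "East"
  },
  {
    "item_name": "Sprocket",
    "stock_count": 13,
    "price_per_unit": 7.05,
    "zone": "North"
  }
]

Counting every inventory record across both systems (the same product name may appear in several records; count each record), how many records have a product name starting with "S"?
2

Schema mapping: "sku_description" (warehouse_gamma) = "item_name" (warehouse_beta) = product name

Records with product name starting with "S" in warehouse_gamma: 0
Records with product name starting with "S" in warehouse_beta: 2

Total: 0 + 2 = 2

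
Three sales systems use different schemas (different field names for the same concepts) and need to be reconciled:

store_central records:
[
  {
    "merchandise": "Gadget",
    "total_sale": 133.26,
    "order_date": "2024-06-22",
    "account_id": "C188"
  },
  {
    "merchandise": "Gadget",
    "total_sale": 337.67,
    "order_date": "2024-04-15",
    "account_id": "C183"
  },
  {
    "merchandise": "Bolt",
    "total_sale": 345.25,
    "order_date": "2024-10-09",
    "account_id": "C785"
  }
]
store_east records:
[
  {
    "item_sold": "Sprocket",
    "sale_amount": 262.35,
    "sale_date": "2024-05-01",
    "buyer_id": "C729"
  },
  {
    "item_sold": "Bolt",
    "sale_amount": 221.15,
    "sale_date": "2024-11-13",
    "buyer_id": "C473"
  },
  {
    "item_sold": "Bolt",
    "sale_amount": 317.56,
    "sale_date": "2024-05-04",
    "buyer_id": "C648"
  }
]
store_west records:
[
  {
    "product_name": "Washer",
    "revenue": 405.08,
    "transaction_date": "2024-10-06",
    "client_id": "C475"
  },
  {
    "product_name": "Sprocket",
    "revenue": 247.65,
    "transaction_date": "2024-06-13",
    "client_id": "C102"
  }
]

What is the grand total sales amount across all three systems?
2269.97

Schema reconciliation - all amount fields map to sale amount:

store_central (total_sale): 816.18
store_east (sale_amount): 801.06
store_west (revenue): 652.73

Grand total: 2269.97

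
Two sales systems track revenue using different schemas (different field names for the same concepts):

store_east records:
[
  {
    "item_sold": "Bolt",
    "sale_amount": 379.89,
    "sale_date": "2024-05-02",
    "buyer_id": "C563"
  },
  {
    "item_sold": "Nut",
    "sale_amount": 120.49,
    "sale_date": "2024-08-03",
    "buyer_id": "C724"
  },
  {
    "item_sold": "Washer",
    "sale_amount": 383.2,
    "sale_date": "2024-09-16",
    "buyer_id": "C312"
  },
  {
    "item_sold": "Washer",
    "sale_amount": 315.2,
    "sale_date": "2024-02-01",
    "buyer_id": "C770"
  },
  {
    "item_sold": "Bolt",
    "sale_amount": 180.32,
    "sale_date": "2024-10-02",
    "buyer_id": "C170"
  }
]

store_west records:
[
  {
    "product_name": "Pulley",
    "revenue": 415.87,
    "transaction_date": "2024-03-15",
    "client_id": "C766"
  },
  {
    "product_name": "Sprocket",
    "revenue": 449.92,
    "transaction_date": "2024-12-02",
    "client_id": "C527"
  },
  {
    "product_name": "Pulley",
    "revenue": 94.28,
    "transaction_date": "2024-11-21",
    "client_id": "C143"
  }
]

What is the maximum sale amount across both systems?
449.92

Reconcile: "sale_amount" (store_east) = "revenue" (store_west) = sale amount

Maximum in store_east: 383.2
Maximum in store_west: 449.92

Overall maximum: max(383.2, 449.92) = 449.92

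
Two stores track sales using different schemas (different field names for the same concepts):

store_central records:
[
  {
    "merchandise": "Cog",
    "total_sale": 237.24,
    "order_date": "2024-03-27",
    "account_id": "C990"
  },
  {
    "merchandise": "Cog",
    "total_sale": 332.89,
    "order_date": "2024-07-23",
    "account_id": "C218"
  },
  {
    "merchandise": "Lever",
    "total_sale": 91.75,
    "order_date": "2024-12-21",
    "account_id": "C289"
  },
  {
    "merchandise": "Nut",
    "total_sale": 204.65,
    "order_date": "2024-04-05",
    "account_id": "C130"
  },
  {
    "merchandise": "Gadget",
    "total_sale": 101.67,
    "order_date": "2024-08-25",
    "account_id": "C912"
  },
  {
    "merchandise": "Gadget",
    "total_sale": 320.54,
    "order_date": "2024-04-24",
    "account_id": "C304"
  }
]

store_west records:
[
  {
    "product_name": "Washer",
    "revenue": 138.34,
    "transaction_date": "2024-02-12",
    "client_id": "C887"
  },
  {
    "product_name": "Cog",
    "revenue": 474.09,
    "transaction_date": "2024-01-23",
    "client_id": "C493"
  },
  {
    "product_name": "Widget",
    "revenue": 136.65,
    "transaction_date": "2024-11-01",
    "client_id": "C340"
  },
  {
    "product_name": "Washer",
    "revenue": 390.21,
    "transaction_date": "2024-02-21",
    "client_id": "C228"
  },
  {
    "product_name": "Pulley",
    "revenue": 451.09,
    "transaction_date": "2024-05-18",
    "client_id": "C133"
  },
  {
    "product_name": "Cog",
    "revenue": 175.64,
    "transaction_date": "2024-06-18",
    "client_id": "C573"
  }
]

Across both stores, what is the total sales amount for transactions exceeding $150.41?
2586.35

Schema mapping: "total_sale" (store_central) = "revenue" (store_west) = sale amount

Sum of sales > $150.41 in store_central: 1095.32
Sum of sales > $150.41 in store_west: 1491.03

Total: 1095.32 + 1491.03 = 2586.35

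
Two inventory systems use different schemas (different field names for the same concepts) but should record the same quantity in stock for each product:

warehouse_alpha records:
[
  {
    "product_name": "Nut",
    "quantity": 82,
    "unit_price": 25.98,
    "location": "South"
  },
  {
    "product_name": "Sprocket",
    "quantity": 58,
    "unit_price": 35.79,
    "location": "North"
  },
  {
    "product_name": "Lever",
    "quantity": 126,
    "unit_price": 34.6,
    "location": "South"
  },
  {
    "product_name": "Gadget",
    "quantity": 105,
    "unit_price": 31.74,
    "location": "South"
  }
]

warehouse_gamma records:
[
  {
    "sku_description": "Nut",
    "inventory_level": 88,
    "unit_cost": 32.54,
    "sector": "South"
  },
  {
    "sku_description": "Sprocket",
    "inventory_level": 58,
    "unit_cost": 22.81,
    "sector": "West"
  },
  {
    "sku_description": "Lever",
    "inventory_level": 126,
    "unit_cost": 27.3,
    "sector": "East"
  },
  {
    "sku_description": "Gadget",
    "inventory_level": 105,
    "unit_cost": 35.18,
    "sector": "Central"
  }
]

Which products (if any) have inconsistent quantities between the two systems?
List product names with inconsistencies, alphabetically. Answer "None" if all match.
Nut

Schema mappings:
- "product_name" (warehouse_alpha) = "sku_description" (warehouse_gamma) = product name
- "quantity" (warehouse_alpha) = "inventory_level" (warehouse_gamma) = quantity

Comparison:
  Nut: 82 vs 88 - MISMATCH
  Sprocket: 58 vs 58 - MATCH
  Lever: 126 vs 126 - MATCH
  Gadget: 105 vs 105 - MATCH

Products with inconsistencies: Nut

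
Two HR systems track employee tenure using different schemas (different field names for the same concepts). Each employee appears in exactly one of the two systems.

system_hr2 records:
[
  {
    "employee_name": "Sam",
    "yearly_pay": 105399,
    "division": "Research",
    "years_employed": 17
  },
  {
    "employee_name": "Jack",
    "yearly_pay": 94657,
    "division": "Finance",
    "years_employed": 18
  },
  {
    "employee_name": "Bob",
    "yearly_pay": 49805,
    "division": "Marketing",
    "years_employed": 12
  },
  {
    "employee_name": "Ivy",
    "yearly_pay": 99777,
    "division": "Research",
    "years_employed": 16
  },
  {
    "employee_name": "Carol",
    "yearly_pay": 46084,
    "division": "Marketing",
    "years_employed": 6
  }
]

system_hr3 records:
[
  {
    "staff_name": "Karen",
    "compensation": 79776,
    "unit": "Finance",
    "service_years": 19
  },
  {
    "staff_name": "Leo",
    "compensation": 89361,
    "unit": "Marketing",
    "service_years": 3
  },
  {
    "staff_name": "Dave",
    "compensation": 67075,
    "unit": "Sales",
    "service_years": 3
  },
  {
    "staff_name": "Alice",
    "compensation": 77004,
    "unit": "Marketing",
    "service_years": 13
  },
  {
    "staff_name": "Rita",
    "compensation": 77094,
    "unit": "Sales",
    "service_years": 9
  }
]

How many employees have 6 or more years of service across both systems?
8

Reconcile schemas: "years_employed" (system_hr2) = "service_years" (system_hr3) = years of service

From system_hr2: 5 employees with >= 6 years
From system_hr3: 3 employees with >= 6 years

Total: 5 + 3 = 8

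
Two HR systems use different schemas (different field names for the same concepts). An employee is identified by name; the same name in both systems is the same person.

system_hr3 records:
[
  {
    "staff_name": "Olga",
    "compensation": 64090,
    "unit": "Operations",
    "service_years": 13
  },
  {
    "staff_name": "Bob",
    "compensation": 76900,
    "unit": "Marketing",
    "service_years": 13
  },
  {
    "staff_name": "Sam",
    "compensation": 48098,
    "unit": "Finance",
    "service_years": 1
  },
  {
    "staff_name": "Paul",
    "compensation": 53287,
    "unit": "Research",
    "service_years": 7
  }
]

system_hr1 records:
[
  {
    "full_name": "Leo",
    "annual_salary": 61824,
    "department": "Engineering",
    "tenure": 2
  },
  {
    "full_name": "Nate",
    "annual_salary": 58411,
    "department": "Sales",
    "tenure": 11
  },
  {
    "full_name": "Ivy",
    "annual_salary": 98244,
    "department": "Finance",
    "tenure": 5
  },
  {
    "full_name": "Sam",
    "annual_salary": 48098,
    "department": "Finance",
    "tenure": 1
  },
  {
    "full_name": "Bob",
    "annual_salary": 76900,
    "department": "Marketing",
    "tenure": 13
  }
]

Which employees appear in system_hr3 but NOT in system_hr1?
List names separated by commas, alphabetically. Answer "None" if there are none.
Olga, Paul

Schema mapping: "staff_name" (system_hr3) = "full_name" (system_hr1) = employee name

Names in system_hr3: ['Bob', 'Olga', 'Paul', 'Sam']
Names in system_hr1: ['Bob', 'Ivy', 'Leo', 'Nate', 'Sam']

In system_hr3 but not system_hr1: ['Olga', 'Paul']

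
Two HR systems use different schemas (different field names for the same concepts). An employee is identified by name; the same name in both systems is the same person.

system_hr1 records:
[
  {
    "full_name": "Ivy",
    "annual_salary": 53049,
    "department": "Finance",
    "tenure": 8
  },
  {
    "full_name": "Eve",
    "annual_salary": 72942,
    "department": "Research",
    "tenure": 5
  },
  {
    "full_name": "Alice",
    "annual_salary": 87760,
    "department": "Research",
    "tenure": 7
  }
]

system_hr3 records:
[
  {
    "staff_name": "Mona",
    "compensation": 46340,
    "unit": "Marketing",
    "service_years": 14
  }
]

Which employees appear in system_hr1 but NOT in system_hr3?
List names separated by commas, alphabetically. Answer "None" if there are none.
Alice, Eve, Ivy

Schema mapping: "full_name" (system_hr1) = "staff_name" (system_hr3) = employee name

Names in system_hr1: ['Alice', 'Eve', 'Ivy']
Names in system_hr3: ['Mona']

In system_hr1 but not system_hr3: ['Alice', 'Eve', 'Ivy']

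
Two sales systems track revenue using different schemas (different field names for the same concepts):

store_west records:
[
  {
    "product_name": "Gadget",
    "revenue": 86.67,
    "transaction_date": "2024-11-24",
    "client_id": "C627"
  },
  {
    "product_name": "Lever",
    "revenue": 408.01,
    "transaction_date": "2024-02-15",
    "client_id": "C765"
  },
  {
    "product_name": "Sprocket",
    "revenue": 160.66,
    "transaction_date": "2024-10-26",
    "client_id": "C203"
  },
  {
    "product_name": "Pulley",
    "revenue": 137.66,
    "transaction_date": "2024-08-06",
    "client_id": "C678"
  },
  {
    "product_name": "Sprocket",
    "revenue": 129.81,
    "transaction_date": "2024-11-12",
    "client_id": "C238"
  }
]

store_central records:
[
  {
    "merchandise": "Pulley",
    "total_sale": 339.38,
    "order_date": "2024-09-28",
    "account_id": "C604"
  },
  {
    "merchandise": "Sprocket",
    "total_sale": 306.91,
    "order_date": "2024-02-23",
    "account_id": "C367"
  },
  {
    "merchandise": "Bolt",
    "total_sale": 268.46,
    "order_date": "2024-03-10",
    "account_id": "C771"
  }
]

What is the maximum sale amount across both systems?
408.01

Reconcile: "revenue" (store_west) = "total_sale" (store_central) = sale amount

Maximum in store_west: 408.01
Maximum in store_central: 339.38

Overall maximum: max(408.01, 339.38) = 408.01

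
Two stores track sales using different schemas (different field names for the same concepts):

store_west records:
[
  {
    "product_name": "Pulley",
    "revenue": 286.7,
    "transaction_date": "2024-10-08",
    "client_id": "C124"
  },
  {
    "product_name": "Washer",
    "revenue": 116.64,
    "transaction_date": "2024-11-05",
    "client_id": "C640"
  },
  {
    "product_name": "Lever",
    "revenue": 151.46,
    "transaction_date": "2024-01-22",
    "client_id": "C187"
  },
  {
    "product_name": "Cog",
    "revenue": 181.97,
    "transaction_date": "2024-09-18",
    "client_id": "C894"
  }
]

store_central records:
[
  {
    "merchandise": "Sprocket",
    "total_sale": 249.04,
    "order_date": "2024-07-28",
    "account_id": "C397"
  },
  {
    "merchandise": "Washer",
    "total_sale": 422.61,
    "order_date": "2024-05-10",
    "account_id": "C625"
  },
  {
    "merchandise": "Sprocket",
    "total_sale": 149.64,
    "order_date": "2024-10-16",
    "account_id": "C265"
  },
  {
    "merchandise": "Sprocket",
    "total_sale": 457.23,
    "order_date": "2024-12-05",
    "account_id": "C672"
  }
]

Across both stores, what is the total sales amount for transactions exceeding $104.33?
2015.29

Schema mapping: "revenue" (store_west) = "total_sale" (store_central) = sale amount

Sum of sales > $104.33 in store_west: 736.77
Sum of sales > $104.33 in store_central: 1278.52

Total: 736.77 + 1278.52 = 2015.29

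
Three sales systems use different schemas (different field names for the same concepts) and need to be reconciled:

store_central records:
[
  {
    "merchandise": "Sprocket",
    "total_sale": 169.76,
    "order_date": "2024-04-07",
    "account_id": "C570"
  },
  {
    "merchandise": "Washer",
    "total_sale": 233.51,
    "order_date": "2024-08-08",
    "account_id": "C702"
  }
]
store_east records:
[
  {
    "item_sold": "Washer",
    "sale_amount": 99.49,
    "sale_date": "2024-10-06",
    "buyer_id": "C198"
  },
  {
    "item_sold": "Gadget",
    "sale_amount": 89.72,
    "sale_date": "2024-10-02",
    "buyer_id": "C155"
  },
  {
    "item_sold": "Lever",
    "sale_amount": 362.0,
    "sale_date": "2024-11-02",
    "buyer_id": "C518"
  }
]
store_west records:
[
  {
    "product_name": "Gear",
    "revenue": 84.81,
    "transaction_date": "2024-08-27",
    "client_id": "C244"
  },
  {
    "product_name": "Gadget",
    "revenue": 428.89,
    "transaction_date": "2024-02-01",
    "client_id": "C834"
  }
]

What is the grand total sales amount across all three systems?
1468.18

Schema reconciliation - all amount fields map to sale amount:

store_central (total_sale): 403.27
store_east (sale_amount): 551.21
store_west (revenue): 513.7

Grand total: 1468.18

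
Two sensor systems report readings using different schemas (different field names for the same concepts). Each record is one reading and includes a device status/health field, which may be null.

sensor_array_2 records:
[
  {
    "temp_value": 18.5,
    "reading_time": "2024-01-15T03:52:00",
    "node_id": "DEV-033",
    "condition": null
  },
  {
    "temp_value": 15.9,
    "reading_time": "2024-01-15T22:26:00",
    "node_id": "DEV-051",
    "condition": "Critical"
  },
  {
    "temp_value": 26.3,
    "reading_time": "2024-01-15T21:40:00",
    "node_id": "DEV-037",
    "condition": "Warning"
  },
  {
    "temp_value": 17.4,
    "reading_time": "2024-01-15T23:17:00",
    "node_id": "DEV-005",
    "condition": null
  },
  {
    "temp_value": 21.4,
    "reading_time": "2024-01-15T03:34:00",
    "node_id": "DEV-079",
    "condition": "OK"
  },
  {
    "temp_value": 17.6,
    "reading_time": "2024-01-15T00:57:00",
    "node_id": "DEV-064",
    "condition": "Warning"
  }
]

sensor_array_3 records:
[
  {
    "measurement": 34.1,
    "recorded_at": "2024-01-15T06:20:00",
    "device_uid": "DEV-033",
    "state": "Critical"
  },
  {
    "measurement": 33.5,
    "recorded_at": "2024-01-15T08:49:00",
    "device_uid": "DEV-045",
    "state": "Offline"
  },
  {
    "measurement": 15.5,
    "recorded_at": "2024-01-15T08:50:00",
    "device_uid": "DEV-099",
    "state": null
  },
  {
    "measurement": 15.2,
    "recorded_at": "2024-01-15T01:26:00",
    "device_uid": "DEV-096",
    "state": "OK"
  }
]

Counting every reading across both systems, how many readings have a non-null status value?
7

Schema mapping: "condition" (sensor_array_2) = "state" (sensor_array_3) = status

Non-null in sensor_array_2: 4
Non-null in sensor_array_3: 3

Total non-null: 4 + 3 = 7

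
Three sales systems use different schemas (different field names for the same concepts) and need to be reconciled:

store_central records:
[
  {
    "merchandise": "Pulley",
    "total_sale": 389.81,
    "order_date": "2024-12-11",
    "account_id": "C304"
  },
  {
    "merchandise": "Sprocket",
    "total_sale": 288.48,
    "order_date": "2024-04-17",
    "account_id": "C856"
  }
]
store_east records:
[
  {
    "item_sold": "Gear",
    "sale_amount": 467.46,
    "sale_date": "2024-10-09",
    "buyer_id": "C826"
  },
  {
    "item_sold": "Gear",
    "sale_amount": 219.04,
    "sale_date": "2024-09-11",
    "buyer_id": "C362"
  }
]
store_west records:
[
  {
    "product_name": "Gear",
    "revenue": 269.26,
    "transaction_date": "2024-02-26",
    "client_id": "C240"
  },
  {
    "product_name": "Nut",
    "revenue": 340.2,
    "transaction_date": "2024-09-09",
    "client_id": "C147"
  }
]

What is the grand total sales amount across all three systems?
1974.25

Schema reconciliation - all amount fields map to sale amount:

store_central (total_sale): 678.29
store_east (sale_amount): 686.5
store_west (revenue): 609.46

Grand total: 1974.25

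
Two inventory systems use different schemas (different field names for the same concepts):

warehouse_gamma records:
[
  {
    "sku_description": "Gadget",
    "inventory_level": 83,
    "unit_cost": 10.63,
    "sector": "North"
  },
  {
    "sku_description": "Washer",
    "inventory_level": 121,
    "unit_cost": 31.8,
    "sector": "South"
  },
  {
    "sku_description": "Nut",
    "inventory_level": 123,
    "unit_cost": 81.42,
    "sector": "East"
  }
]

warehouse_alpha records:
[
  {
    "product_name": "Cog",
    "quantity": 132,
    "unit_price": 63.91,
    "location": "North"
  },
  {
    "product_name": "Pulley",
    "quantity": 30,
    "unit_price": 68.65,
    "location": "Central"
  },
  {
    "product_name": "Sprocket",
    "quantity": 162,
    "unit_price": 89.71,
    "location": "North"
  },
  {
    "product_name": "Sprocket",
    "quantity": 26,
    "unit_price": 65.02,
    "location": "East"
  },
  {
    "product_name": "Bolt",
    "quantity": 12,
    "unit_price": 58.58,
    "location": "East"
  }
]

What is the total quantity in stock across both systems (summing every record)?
689

To reconcile these schemas, identify the field holding the quantity in stock in each system:
1. In warehouse_gamma it is "inventory_level"
2. In warehouse_alpha it is "quantity"

From warehouse_gamma: 83 + 121 + 123 = 327
From warehouse_alpha: 132 + 30 + 162 + 26 + 12 = 362

Total: 327 + 362 = 689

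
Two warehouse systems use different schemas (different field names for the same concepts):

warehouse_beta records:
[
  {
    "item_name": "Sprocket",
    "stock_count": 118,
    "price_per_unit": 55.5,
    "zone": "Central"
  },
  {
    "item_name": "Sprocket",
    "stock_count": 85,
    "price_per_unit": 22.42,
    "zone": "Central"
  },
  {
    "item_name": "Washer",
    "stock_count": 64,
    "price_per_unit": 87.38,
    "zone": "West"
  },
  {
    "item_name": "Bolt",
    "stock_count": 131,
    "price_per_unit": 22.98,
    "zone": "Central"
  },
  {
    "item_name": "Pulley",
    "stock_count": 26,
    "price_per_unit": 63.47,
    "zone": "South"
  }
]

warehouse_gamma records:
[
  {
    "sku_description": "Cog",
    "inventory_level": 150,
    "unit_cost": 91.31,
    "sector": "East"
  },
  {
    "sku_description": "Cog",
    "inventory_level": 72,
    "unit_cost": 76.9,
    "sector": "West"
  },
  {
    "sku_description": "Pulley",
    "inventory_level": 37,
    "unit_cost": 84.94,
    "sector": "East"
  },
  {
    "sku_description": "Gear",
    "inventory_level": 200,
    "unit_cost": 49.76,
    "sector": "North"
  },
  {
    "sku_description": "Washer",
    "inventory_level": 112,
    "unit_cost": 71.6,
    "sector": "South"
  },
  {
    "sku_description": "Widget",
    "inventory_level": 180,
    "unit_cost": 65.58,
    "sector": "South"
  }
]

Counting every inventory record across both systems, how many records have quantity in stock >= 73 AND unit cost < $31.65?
2

Schema mappings:
- "stock_count" (warehouse_beta) = "inventory_level" (warehouse_gamma) = quantity
- "price_per_unit" (warehouse_beta) = "unit_cost" (warehouse_gamma) = unit cost

Records meeting both conditions in warehouse_beta: 2
Records meeting both conditions in warehouse_gamma: 0

Total: 2 + 0 = 2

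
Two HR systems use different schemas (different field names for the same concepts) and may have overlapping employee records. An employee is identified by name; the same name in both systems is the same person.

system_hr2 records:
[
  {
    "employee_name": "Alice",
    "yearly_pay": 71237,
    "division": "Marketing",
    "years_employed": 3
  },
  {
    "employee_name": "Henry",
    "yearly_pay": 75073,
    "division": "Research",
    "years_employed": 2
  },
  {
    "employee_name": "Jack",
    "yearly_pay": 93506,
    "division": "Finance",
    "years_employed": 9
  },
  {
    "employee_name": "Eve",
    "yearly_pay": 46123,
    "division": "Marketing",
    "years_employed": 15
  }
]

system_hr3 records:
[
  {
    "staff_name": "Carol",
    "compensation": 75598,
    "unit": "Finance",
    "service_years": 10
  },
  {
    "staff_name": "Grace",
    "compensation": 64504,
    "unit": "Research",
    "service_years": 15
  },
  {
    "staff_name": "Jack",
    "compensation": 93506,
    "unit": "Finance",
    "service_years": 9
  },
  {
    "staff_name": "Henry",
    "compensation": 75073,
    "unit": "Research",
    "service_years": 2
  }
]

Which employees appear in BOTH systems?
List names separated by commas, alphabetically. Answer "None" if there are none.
Henry, Jack

Schema mapping: "employee_name" (system_hr2) = "staff_name" (system_hr3) = employee name

Names in system_hr2: ['Alice', 'Eve', 'Henry', 'Jack']
Names in system_hr3: ['Carol', 'Grace', 'Henry', 'Jack']

Intersection: ['Henry', 'Jack']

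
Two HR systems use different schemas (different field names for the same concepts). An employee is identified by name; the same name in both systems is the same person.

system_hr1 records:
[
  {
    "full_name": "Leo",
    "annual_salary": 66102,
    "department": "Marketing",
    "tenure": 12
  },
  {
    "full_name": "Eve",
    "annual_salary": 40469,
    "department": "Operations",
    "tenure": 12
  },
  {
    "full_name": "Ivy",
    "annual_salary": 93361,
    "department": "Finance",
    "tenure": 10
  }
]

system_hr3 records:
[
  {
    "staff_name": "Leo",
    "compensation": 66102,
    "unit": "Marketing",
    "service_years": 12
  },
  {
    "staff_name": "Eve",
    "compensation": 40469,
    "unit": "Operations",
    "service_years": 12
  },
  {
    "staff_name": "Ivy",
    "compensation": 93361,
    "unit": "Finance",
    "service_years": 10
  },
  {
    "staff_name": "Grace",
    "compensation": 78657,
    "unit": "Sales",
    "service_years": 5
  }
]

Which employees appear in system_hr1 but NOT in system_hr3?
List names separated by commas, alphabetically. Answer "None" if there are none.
None

Schema mapping: "full_name" (system_hr1) = "staff_name" (system_hr3) = employee name

Names in system_hr1: ['Eve', 'Ivy', 'Leo']
Names in system_hr3: ['Eve', 'Grace', 'Ivy', 'Leo']

In system_hr1 but not system_hr3: None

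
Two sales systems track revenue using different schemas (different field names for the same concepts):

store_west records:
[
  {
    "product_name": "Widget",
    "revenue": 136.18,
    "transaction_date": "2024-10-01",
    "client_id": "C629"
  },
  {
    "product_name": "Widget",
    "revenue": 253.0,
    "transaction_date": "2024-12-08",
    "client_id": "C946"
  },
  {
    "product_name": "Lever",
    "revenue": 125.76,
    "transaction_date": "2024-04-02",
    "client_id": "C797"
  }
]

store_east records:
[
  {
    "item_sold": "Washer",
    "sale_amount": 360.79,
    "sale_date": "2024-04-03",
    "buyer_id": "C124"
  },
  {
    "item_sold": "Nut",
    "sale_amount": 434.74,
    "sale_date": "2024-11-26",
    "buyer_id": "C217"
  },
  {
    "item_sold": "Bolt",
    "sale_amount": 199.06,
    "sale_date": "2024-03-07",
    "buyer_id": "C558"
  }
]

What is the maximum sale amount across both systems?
434.74

Reconcile: "revenue" (store_west) = "sale_amount" (store_east) = sale amount

Maximum in store_west: 253.0
Maximum in store_east: 434.74

Overall maximum: max(253.0, 434.74) = 434.74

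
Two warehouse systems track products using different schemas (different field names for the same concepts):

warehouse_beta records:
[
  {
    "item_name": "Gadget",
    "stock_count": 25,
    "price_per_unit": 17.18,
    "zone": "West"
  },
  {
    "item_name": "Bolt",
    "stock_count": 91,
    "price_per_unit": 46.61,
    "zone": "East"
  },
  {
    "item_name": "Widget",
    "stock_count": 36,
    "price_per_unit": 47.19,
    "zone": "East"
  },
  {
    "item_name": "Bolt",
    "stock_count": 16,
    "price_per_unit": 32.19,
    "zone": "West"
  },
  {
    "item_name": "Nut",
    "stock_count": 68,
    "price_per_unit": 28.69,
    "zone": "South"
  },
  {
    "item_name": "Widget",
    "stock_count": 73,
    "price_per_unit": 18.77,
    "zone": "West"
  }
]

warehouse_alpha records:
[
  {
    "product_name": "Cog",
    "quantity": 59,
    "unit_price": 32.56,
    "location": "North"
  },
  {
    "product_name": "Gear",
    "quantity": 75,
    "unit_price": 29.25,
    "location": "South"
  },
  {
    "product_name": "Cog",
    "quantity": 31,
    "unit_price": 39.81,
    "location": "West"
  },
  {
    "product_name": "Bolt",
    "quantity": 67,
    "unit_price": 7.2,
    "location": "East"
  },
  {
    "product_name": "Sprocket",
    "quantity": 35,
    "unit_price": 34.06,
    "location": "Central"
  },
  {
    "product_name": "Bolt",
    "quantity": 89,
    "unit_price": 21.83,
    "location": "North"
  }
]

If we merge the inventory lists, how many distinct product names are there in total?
7

Schema mapping: "item_name" (warehouse_beta) = "product_name" (warehouse_alpha) = product name

Products in warehouse_beta: ['Bolt', 'Gadget', 'Nut', 'Widget']
Products in warehouse_alpha: ['Bolt', 'Cog', 'Gear', 'Sprocket']

Union (unique products): ['Bolt', 'Cog', 'Gadget', 'Gear', 'Nut', 'Sprocket', 'Widget']
Count: 7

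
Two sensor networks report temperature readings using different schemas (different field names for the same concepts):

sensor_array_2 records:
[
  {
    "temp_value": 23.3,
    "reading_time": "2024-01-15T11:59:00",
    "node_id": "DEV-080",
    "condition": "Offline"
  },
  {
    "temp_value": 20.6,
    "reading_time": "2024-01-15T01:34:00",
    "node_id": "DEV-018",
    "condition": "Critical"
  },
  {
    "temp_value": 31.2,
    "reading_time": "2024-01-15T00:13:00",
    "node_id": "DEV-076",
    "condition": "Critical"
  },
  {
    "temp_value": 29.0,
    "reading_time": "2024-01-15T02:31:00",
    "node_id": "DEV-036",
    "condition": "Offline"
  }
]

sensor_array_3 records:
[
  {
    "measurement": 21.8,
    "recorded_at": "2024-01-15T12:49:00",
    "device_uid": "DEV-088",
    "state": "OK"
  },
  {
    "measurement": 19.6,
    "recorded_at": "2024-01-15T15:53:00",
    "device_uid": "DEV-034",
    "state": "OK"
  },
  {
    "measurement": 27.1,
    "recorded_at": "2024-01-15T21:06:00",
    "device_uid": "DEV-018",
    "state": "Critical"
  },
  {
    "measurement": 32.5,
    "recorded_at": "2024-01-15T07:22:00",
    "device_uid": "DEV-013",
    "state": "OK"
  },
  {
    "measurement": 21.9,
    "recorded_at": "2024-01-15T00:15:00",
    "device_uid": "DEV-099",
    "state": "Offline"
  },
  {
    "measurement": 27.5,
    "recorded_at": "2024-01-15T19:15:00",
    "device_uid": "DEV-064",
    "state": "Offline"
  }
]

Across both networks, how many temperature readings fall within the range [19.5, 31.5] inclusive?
9

Schema mapping: "temp_value" (sensor_array_2) = "measurement" (sensor_array_3) = temperature

Readings in [19.5, 31.5] from sensor_array_2: 4
Readings in [19.5, 31.5] from sensor_array_3: 5

Total count: 4 + 5 = 9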